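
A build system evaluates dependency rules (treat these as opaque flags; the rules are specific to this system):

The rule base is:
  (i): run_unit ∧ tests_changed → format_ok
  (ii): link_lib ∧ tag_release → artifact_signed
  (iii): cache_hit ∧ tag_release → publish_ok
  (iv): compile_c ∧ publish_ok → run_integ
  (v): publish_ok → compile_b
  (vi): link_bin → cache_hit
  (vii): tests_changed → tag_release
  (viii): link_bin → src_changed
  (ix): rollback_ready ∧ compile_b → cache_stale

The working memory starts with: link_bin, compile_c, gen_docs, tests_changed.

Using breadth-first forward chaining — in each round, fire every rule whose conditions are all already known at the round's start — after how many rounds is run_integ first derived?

Round 1 fires (vi), (vii), (viii), giving cache_hit, tag_release, src_changed.
Round 2 fires (iii), giving publish_ok.
Round 3 fires (iv), (v), giving run_integ, compile_b.
run_integ first appears in round 3.

3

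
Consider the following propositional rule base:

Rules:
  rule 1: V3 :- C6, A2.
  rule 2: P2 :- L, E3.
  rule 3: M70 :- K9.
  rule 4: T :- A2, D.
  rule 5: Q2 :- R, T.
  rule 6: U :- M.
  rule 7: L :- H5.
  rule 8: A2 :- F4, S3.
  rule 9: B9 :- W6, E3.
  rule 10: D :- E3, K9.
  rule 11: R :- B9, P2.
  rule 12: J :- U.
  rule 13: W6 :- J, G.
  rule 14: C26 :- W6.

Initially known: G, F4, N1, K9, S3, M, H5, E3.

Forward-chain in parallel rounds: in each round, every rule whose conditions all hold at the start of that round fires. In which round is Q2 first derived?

Round 1 — rule 3, rule 6, rule 7, rule 8, rule 10, derive M70, U, L, A2, D.
Round 2 — rule 2, rule 4, rule 12, derive P2, T, J.
Round 3 — rule 13, derive W6.
Round 4 — rule 9, rule 14, derive B9, C26.
Round 5 — rule 11, derive R.
Round 6 — rule 5, derive Q2.
Q2 first appears in round 6.

6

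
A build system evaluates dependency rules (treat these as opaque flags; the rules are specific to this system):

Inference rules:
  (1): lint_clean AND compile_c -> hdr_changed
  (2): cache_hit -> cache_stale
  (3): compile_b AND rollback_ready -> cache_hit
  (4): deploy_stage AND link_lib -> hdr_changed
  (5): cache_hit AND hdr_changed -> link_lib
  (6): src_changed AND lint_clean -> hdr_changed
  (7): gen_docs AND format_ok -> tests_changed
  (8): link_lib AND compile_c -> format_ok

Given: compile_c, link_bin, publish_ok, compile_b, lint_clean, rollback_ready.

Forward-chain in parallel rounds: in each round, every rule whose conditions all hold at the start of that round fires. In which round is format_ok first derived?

3

Round 1: (1) [lint_clean AND compile_c -> hdr_changed]; (3) [compile_b AND rollback_ready -> cache_hit]. New: hdr_changed, cache_hit.
Round 2: (2) [cache_hit -> cache_stale]; (5) [cache_hit AND hdr_changed -> link_lib]. New: cache_stale, link_lib.
Round 3: (8) [link_lib AND compile_c -> format_ok]. New: format_ok.
format_ok first appears in round 3.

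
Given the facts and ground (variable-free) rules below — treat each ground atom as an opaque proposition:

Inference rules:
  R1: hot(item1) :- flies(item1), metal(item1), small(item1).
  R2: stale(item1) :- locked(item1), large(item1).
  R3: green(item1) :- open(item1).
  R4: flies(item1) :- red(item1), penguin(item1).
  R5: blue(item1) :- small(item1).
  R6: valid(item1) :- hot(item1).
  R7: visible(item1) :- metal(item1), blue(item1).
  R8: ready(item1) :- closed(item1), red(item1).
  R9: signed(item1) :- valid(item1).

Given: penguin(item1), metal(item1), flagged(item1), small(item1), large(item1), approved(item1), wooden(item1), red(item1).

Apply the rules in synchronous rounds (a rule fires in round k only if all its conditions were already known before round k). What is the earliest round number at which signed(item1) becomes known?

4

Round 1 fires R4, R5, giving flies(item1), blue(item1).
Round 2 fires R1, R7, giving hot(item1), visible(item1).
Round 3 fires R6, giving valid(item1).
Round 4 fires R9, giving signed(item1).
signed(item1) first appears in round 4.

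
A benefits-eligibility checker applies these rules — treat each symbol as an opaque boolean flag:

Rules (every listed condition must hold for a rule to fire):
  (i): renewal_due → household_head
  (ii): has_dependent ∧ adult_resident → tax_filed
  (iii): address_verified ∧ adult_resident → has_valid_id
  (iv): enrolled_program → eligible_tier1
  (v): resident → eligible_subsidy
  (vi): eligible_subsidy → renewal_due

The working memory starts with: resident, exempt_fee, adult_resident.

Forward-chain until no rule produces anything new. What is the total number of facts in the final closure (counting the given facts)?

Round 1 — (v), derive eligible_subsidy.
Round 2 — (vi), derive renewal_due.
Round 3 — (i), derive household_head.
Closure: {adult_resident, eligible_subsidy, exempt_fee, household_head, renewal_due, resident} — 6 facts.

6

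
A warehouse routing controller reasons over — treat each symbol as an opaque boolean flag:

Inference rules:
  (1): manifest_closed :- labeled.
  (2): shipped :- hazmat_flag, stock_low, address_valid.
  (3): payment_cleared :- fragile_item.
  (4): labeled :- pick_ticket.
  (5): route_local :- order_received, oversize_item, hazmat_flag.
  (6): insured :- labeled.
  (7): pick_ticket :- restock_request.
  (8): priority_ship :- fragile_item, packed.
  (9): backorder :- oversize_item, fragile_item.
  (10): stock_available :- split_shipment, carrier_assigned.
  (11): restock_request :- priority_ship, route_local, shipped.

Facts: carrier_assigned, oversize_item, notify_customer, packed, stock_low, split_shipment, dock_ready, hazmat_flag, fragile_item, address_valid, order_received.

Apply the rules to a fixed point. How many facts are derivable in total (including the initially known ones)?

Round 1: (2) [shipped :- hazmat_flag, stock_low, address_valid.]; (3) [payment_cleared :- fragile_item.]; (5) [route_local :- order_received, oversize_item, hazmat_flag.]; (8) [priority_ship :- fragile_item, packed.]; (9) [backorder :- oversize_item, fragile_item.]; (10) [stock_available :- split_shipment, carrier_assigned.]. New: shipped, payment_cleared, route_local, priority_ship, backorder, stock_available.
Round 2: (11) [restock_request :- priority_ship, route_local, shipped.]. New: restock_request.
Round 3: (7) [pick_ticket :- restock_request.]. New: pick_ticket.
Round 4: (4) [labeled :- pick_ticket.]. New: labeled.
Round 5: (1) [manifest_closed :- labeled.]; (6) [insured :- labeled.]. New: manifest_closed, insured.
Closure: {address_valid, backorder, carrier_assigned, dock_ready, fragile_item, hazmat_flag, insured, labeled, manifest_closed, notify_customer, order_received, oversize_item, packed, payment_cleared, pick_ticket, priority_ship, restock_request, route_local, shipped, split_shipment, stock_available, stock_low} — 22 facts.

22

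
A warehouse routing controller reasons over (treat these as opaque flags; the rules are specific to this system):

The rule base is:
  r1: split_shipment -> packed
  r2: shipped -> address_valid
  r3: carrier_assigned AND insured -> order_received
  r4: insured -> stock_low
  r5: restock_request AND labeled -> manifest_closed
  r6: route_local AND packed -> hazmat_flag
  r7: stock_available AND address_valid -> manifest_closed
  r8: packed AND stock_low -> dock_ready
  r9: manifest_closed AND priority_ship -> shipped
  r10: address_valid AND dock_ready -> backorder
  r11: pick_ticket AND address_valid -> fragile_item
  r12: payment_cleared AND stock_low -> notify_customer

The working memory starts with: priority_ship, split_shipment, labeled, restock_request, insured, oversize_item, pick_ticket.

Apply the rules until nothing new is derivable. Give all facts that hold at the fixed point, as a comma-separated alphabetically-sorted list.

address_valid, backorder, dock_ready, fragile_item, insured, labeled, manifest_closed, oversize_item, packed, pick_ticket, priority_ship, restock_request, shipped, split_shipment, stock_low

Round 1 fires r1, r4, r5, giving packed, stock_low, manifest_closed.
Round 2 fires r8, r9, giving dock_ready, shipped.
Round 3 fires r2, giving address_valid.
Round 4 fires r10, r11, giving backorder, fragile_item.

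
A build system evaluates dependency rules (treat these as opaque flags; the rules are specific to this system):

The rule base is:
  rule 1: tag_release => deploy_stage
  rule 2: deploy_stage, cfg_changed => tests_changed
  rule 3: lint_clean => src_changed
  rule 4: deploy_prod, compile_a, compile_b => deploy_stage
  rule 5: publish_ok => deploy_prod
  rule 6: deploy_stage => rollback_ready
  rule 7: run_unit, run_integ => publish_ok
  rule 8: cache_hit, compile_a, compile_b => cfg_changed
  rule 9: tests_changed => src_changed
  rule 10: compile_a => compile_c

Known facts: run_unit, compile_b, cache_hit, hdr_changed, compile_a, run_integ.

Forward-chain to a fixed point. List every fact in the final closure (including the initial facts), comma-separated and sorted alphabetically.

[1] rule 7 [run_unit, run_integ => publish_ok]; rule 8 [cache_hit, compile_a, compile_b => cfg_changed]; rule 10 [compile_a => compile_c]. ⇒ new: publish_ok, cfg_changed, compile_c.
[2] rule 5 [publish_ok => deploy_prod]. ⇒ new: deploy_prod.
[3] rule 4 [deploy_prod, compile_a, compile_b => deploy_stage]. ⇒ new: deploy_stage.
[4] rule 2 [deploy_stage, cfg_changed => tests_changed]; rule 6 [deploy_stage => rollback_ready]. ⇒ new: tests_changed, rollback_ready.
[5] rule 9 [tests_changed => src_changed]. ⇒ new: src_changed.

cache_hit, cfg_changed, compile_a, compile_b, compile_c, deploy_prod, deploy_stage, hdr_changed, publish_ok, rollback_ready, run_integ, run_unit, src_changed, tests_changed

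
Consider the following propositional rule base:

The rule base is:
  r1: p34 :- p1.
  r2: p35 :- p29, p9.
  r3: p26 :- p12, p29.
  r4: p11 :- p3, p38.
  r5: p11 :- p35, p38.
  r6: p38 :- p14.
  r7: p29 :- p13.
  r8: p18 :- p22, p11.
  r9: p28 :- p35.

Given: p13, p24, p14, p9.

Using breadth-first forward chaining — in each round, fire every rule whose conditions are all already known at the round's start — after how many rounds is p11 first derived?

3

Round 1: r6 [p38 :- p14.]; r7 [p29 :- p13.]. Adds p38, p29.
Round 2: r2 [p35 :- p29, p9.]. Adds p35.
Round 3: r5 [p11 :- p35, p38.]; r9 [p28 :- p35.]. Adds p11, p28.
p11 first appears in round 3.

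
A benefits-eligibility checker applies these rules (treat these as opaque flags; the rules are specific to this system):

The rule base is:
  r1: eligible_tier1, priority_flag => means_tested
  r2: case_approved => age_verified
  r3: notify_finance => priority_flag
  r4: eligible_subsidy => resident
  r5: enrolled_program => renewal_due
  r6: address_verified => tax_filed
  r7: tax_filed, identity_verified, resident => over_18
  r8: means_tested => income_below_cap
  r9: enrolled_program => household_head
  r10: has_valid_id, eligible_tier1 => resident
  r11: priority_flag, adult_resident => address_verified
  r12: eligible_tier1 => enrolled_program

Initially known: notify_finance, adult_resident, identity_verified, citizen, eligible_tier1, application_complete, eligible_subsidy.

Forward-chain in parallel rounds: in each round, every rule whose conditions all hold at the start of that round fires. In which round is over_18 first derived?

4

[1] r3 [notify_finance => priority_flag]; r4 [eligible_subsidy => resident]; r12 [eligible_tier1 => enrolled_program]. ⇒ new: priority_flag, resident, enrolled_program.
[2] r1 [eligible_tier1, priority_flag => means_tested]; r5 [enrolled_program => renewal_due]; r9 [enrolled_program => household_head]; r11 [priority_flag, adult_resident => address_verified]. ⇒ new: means_tested, renewal_due, household_head, address_verified.
[3] r6 [address_verified => tax_filed]; r8 [means_tested => income_below_cap]. ⇒ new: tax_filed, income_below_cap.
[4] r7 [tax_filed, identity_verified, resident => over_18]. ⇒ new: over_18.
over_18 first appears in round 4.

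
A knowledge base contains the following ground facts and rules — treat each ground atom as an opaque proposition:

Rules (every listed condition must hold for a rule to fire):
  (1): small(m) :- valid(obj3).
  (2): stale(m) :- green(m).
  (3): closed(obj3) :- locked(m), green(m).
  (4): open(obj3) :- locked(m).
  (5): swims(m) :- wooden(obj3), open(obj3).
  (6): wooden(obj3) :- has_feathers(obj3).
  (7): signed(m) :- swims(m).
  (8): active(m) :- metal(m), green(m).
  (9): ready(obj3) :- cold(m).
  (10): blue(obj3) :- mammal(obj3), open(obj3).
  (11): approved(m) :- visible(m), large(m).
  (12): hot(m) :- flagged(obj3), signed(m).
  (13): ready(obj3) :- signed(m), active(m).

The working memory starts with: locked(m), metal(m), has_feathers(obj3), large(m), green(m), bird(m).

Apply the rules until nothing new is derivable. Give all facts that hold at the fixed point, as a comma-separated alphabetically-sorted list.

Round 1 — (2), (3), (4), (6), (8), derive stale(m), closed(obj3), open(obj3), wooden(obj3), active(m).
Round 2 — (5), derive swims(m).
Round 3 — (7), derive signed(m).
Round 4 — (13), derive ready(obj3).

active(m), bird(m), closed(obj3), green(m), has_feathers(obj3), large(m), locked(m), metal(m), open(obj3), ready(obj3), signed(m), stale(m), swims(m), wooden(obj3)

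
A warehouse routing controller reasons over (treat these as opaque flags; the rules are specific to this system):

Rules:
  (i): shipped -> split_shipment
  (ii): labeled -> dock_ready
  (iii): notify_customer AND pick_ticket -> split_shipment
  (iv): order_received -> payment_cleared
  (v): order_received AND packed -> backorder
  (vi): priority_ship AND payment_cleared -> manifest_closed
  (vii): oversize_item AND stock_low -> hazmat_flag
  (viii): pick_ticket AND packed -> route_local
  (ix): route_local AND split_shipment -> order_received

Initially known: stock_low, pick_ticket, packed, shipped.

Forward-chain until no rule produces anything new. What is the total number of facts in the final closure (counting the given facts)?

9

Round 1 — (i), (viii), derive split_shipment, route_local.
Round 2 — (ix), derive order_received.
Round 3 — (iv), (v), derive payment_cleared, backorder.
Closure: {backorder, order_received, packed, payment_cleared, pick_ticket, route_local, shipped, split_shipment, stock_low} — 9 facts.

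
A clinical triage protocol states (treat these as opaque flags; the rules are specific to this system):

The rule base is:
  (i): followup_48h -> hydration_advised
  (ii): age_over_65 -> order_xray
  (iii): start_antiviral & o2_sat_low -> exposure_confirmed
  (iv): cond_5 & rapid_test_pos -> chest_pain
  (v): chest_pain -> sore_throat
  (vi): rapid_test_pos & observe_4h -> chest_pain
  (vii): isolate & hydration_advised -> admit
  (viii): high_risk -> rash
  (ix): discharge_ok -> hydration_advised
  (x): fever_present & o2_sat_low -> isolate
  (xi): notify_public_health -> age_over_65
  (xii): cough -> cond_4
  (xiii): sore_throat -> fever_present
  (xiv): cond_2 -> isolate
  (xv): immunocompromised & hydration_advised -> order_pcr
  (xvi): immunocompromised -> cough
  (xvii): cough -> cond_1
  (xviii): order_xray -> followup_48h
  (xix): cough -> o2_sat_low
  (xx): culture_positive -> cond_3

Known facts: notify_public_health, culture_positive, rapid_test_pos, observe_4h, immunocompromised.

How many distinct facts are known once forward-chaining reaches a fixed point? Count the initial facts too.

20

Round 1 — (vi), (xi), (xvi), (xx), derive chest_pain, age_over_65, cough, cond_3.
Round 2 — (ii), (v), (xii), (xvii), (xix), derive order_xray, sore_throat, cond_4, cond_1, o2_sat_low.
Round 3 — (xiii), (xviii), derive fever_present, followup_48h.
Round 4 — (i), (x), derive hydration_advised, isolate.
Round 5 — (vii), (xv), derive admit, order_pcr.
Closure: {admit, age_over_65, chest_pain, cond_1, cond_3, cond_4, cough, culture_positive, fever_present, followup_48h, hydration_advised, immunocompromised, isolate, notify_public_health, o2_sat_low, observe_4h, order_pcr, order_xray, rapid_test_pos, sore_throat} — 20 facts.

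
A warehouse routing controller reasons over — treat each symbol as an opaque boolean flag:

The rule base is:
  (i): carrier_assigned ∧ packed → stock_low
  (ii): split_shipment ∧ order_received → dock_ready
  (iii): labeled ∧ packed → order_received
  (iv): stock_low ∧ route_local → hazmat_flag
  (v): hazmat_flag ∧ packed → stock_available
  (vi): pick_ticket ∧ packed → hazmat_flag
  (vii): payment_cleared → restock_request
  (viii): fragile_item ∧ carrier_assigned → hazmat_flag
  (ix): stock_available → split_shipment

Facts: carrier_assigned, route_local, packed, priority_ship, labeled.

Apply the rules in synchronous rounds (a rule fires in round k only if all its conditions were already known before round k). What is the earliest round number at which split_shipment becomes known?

4

Round 1 fires (i), (iii), giving stock_low, order_received.
Round 2 fires (iv), giving hazmat_flag.
Round 3 fires (v), giving stock_available.
Round 4 fires (ix), giving split_shipment.
split_shipment first appears in round 4.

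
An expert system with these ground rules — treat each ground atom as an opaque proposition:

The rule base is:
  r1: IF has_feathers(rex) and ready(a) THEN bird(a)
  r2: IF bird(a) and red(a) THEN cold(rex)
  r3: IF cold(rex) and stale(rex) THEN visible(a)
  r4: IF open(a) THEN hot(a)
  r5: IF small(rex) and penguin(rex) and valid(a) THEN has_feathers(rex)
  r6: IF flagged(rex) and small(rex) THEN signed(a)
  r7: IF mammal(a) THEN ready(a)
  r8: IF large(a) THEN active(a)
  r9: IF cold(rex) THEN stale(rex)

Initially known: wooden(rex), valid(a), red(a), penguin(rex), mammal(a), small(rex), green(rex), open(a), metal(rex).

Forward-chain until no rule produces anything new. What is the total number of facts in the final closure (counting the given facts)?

Round 1: r4 [IF open(a) THEN hot(a)]; r5 [IF small(rex) and penguin(rex) and valid(a) THEN has_feathers(rex)]; r7 [IF mammal(a) THEN ready(a)]. Adds hot(a), has_feathers(rex), ready(a).
Round 2: r1 [IF has_feathers(rex) and ready(a) THEN bird(a)]. Adds bird(a).
Round 3: r2 [IF bird(a) and red(a) THEN cold(rex)]. Adds cold(rex).
Round 4: r9 [IF cold(rex) THEN stale(rex)]. Adds stale(rex).
Round 5: r3 [IF cold(rex) and stale(rex) THEN visible(a)]. Adds visible(a).
Closure: {bird(a), cold(rex), green(rex), has_feathers(rex), hot(a), mammal(a), metal(rex), open(a), penguin(rex), ready(a), red(a), small(rex), stale(rex), valid(a), visible(a), wooden(rex)} — 16 facts.

16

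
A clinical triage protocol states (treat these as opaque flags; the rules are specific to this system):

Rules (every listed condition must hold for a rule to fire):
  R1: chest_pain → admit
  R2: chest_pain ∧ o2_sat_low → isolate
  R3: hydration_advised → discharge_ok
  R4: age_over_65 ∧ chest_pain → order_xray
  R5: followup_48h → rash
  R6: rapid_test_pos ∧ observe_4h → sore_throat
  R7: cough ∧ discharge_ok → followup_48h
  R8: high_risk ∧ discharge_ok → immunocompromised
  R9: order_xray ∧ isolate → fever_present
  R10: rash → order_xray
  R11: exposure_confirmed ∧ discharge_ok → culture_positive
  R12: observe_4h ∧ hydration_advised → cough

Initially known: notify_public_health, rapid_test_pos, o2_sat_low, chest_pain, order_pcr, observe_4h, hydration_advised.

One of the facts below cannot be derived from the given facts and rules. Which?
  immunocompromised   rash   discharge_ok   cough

Round 1: R1 [chest_pain → admit]; R2 [chest_pain ∧ o2_sat_low → isolate]; R3 [hydration_advised → discharge_ok]; R6 [rapid_test_pos ∧ observe_4h → sore_throat]; R12 [observe_4h ∧ hydration_advised → cough]. Adds admit, isolate, discharge_ok, sore_throat, cough.
Round 2: R7 [cough ∧ discharge_ok → followup_48h]. Adds followup_48h.
Round 3: R5 [followup_48h → rash]. Adds rash.
Round 4: R10 [rash → order_xray]. Adds order_xray.
Round 5: R9 [order_xray ∧ isolate → fever_present]. Adds fever_present.
Derived: cough (round 1), rash (round 3), discharge_ok (round 1). immunocompromised never appears in any round.

immunocompromised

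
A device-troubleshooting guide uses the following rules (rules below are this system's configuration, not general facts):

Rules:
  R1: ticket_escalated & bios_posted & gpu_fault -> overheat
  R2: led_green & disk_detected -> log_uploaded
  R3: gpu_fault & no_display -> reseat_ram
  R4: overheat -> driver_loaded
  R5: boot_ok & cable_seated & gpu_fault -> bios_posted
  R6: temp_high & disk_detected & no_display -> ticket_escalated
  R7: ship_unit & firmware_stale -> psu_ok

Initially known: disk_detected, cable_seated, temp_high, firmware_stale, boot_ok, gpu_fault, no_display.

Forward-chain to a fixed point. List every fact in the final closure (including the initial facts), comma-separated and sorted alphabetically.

Round 1 — R3, R5, R6, derive reseat_ram, bios_posted, ticket_escalated.
Round 2 — R1, derive overheat.
Round 3 — R4, derive driver_loaded.

bios_posted, boot_ok, cable_seated, disk_detected, driver_loaded, firmware_stale, gpu_fault, no_display, overheat, reseat_ram, temp_high, ticket_escalated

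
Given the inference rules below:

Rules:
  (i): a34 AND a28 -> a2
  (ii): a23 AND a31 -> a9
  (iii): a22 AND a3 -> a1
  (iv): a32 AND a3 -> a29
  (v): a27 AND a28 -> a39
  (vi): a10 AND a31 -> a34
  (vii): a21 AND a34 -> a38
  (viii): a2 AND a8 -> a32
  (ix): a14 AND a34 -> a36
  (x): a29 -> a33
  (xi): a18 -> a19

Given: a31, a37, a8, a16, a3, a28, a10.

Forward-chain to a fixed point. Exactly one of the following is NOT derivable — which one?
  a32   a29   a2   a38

Round 1: (vi) [a10 AND a31 -> a34]. New: a34.
Round 2: (i) [a34 AND a28 -> a2]. New: a2.
Round 3: (viii) [a2 AND a8 -> a32]. New: a32.
Round 4: (iv) [a32 AND a3 -> a29]. New: a29.
Round 5: (x) [a29 -> a33]. New: a33.
Derived: a2 (round 2), a32 (round 3), a29 (round 4). a38 never appears in any round.

a38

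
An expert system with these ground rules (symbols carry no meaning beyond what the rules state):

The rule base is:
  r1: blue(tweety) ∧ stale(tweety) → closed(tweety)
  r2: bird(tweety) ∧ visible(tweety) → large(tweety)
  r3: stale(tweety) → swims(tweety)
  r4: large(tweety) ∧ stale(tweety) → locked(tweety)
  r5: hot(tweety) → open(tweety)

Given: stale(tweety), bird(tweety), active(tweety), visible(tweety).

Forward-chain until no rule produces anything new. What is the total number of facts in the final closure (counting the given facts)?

Round 1: r2 [bird(tweety) ∧ visible(tweety) → large(tweety)]; r3 [stale(tweety) → swims(tweety)]. New: large(tweety), swims(tweety).
Round 2: r4 [large(tweety) ∧ stale(tweety) → locked(tweety)]. New: locked(tweety).
Closure: {active(tweety), bird(tweety), large(tweety), locked(tweety), stale(tweety), swims(tweety), visible(tweety)} — 7 facts.

7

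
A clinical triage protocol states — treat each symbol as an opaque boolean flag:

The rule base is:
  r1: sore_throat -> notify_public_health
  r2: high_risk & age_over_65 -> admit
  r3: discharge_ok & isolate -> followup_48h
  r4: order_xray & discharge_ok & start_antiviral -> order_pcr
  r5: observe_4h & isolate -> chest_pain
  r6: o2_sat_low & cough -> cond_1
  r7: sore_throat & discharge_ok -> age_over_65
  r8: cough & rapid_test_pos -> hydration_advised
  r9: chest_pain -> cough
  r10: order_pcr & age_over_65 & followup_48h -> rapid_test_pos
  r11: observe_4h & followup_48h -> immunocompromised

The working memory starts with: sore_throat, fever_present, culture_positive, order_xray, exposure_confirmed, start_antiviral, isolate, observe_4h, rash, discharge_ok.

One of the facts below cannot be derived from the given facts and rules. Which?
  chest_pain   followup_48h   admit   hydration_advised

admit

Round 1: r1 [sore_throat -> notify_public_health]; r3 [discharge_ok & isolate -> followup_48h]; r4 [order_xray & discharge_ok & start_antiviral -> order_pcr]; r5 [observe_4h & isolate -> chest_pain]; r7 [sore_throat & discharge_ok -> age_over_65]. Adds notify_public_health, followup_48h, order_pcr, chest_pain, age_over_65.
Round 2: r9 [chest_pain -> cough]; r10 [order_pcr & age_over_65 & followup_48h -> rapid_test_pos]; r11 [observe_4h & followup_48h -> immunocompromised]. Adds cough, rapid_test_pos, immunocompromised.
Round 3: r8 [cough & rapid_test_pos -> hydration_advised]. Adds hydration_advised.
Derived: followup_48h (round 1), chest_pain (round 1), hydration_advised (round 3). admit never appears in any round.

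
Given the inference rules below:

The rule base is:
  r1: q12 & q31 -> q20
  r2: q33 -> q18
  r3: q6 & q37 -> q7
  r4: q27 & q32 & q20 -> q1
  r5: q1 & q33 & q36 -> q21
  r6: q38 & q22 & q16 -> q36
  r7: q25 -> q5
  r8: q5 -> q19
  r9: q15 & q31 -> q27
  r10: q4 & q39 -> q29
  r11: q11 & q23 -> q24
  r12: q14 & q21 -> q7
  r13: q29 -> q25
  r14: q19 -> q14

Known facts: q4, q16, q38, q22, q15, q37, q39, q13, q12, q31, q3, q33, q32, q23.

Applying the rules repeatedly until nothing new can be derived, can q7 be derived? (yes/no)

Round 1 — r1, r2, r6, r9, r10, derive q20, q18, q36, q27, q29.
Round 2 — r4, r13, derive q1, q25.
Round 3 — r5, r7, derive q21, q5.
Round 4 — r8, derive q19.
Round 5 — r14, derive q14.
Round 6 — r12, derive q7.
q7 appears in round 6, so it is derivable.

yes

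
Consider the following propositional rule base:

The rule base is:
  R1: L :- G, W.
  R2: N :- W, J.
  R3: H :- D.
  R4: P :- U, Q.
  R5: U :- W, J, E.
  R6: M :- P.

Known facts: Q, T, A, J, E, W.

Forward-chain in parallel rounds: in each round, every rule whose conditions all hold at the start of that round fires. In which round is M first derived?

Round 1: R2 [N :- W, J.]; R5 [U :- W, J, E.]. Adds N, U.
Round 2: R4 [P :- U, Q.]. Adds P.
Round 3: R6 [M :- P.]. Adds M.
M first appears in round 3.

3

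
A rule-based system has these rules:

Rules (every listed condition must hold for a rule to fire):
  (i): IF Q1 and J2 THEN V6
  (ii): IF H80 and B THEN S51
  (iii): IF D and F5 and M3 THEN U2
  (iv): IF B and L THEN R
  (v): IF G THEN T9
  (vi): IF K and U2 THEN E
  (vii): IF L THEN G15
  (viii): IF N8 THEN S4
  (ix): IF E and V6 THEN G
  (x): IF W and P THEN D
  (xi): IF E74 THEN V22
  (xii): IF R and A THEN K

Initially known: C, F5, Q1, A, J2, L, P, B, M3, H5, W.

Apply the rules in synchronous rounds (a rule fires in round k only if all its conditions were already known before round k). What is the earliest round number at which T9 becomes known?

5

Round 1: (i) [IF Q1 and J2 THEN V6]; (iv) [IF B and L THEN R]; (vii) [IF L THEN G15]; (x) [IF W and P THEN D]. Adds V6, R, G15, D.
Round 2: (iii) [IF D and F5 and M3 THEN U2]; (xii) [IF R and A THEN K]. Adds U2, K.
Round 3: (vi) [IF K and U2 THEN E]. Adds E.
Round 4: (ix) [IF E and V6 THEN G]. Adds G.
Round 5: (v) [IF G THEN T9]. Adds T9.
T9 first appears in round 5.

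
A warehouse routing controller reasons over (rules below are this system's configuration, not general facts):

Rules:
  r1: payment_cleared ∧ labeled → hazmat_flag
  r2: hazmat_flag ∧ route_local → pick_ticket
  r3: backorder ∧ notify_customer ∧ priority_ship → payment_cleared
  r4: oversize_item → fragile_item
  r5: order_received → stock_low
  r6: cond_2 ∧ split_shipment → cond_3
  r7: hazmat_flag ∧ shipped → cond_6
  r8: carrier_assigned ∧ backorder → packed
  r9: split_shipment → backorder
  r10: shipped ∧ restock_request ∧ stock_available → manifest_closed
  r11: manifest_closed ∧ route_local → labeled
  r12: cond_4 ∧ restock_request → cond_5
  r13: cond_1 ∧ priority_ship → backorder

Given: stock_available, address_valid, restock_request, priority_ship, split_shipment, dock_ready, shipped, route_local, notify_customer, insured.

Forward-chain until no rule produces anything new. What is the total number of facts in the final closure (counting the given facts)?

Round 1: r9 [split_shipment → backorder]; r10 [shipped ∧ restock_request ∧ stock_available → manifest_closed]. Adds backorder, manifest_closed.
Round 2: r3 [backorder ∧ notify_customer ∧ priority_ship → payment_cleared]; r11 [manifest_closed ∧ route_local → labeled]. Adds payment_cleared, labeled.
Round 3: r1 [payment_cleared ∧ labeled → hazmat_flag]. Adds hazmat_flag.
Round 4: r2 [hazmat_flag ∧ route_local → pick_ticket]; r7 [hazmat_flag ∧ shipped → cond_6]. Adds pick_ticket, cond_6.
Closure: {address_valid, backorder, cond_6, dock_ready, hazmat_flag, insured, labeled, manifest_closed, notify_customer, payment_cleared, pick_ticket, priority_ship, restock_request, route_local, shipped, split_shipment, stock_available} — 17 facts.

17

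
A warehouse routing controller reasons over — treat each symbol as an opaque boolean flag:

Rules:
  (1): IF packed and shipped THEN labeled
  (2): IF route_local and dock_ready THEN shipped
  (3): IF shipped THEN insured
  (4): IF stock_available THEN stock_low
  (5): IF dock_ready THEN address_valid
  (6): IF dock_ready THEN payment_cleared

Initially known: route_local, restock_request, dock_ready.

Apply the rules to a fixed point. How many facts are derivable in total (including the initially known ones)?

Round 1: (2) [IF route_local and dock_ready THEN shipped]; (5) [IF dock_ready THEN address_valid]; (6) [IF dock_ready THEN payment_cleared]. Adds shipped, address_valid, payment_cleared.
Round 2: (3) [IF shipped THEN insured]. Adds insured.
Closure: {address_valid, dock_ready, insured, payment_cleared, restock_request, route_local, shipped} — 7 facts.

7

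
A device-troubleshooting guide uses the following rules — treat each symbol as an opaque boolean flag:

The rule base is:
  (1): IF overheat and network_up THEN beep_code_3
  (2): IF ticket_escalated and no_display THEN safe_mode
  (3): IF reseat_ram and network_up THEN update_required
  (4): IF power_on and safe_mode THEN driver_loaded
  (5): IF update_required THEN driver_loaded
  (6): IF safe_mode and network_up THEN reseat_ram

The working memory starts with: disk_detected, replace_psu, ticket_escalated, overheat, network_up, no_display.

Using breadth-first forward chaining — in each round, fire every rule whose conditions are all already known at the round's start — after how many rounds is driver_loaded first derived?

4

Round 1 — (1), (2), derive beep_code_3, safe_mode.
Round 2 — (6), derive reseat_ram.
Round 3 — (3), derive update_required.
Round 4 — (5), derive driver_loaded.
driver_loaded first appears in round 4.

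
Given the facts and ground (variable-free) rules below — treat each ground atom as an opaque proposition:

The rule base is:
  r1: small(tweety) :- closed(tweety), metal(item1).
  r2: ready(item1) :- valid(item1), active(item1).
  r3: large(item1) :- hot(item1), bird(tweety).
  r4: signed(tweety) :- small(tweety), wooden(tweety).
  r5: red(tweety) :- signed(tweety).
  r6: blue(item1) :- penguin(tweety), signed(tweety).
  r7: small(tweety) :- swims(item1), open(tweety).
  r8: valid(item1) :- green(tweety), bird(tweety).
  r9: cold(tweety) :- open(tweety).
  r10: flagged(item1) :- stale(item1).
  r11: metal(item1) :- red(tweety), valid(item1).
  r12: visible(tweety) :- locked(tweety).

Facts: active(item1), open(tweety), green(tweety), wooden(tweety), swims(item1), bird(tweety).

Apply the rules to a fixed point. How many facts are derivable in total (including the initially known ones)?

13

Round 1: r7 [small(tweety) :- swims(item1), open(tweety).]; r8 [valid(item1) :- green(tweety), bird(tweety).]; r9 [cold(tweety) :- open(tweety).]. Adds small(tweety), valid(item1), cold(tweety).
Round 2: r2 [ready(item1) :- valid(item1), active(item1).]; r4 [signed(tweety) :- small(tweety), wooden(tweety).]. Adds ready(item1), signed(tweety).
Round 3: r5 [red(tweety) :- signed(tweety).]. Adds red(tweety).
Round 4: r11 [metal(item1) :- red(tweety), valid(item1).]. Adds metal(item1).
Closure: {active(item1), bird(tweety), cold(tweety), green(tweety), metal(item1), open(tweety), ready(item1), red(tweety), signed(tweety), small(tweety), swims(item1), valid(item1), wooden(tweety)} — 13 facts.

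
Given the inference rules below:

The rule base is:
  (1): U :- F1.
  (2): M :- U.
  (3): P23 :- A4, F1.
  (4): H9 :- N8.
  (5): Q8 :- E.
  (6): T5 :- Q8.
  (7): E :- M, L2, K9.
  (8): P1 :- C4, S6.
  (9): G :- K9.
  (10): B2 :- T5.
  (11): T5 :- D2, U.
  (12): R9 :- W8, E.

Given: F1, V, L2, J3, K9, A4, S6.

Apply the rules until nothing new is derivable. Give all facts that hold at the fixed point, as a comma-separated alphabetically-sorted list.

A4, B2, E, F1, G, J3, K9, L2, M, P23, Q8, S6, T5, U, V

Round 1 — (1), (3), (9), derive U, P23, G.
Round 2 — (2), derive M.
Round 3 — (7), derive E.
Round 4 — (5), derive Q8.
Round 5 — (6), derive T5.
Round 6 — (10), derive B2.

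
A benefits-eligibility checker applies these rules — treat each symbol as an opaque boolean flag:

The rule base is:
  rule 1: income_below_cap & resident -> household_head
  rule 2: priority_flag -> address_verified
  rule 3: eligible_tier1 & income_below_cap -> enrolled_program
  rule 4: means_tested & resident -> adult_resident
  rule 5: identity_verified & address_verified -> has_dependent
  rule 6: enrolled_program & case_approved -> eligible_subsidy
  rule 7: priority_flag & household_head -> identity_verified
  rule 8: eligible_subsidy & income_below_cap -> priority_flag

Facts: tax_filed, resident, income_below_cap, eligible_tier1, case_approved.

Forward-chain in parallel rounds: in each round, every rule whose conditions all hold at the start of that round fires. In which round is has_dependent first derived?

Round 1 fires rule 1, rule 3, giving household_head, enrolled_program.
Round 2 fires rule 6, giving eligible_subsidy.
Round 3 fires rule 8, giving priority_flag.
Round 4 fires rule 2, rule 7, giving address_verified, identity_verified.
Round 5 fires rule 5, giving has_dependent.
has_dependent first appears in round 5.

5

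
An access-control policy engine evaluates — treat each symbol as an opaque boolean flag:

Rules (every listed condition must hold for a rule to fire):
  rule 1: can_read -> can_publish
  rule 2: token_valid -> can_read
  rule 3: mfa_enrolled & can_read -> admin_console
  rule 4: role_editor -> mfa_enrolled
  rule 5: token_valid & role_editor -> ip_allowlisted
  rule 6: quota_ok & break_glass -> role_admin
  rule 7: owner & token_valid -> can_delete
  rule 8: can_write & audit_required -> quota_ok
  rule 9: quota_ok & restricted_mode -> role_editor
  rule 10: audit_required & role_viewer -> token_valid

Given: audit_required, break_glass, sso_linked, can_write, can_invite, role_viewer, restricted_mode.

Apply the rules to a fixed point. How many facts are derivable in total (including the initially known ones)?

16

Round 1 fires rule 8, rule 10, giving quota_ok, token_valid.
Round 2 fires rule 2, rule 6, rule 9, giving can_read, role_admin, role_editor.
Round 3 fires rule 1, rule 4, rule 5, giving can_publish, mfa_enrolled, ip_allowlisted.
Round 4 fires rule 3, giving admin_console.
Closure: {admin_console, audit_required, break_glass, can_invite, can_publish, can_read, can_write, ip_allowlisted, mfa_enrolled, quota_ok, restricted_mode, role_admin, role_editor, role_viewer, sso_linked, token_valid} — 16 facts.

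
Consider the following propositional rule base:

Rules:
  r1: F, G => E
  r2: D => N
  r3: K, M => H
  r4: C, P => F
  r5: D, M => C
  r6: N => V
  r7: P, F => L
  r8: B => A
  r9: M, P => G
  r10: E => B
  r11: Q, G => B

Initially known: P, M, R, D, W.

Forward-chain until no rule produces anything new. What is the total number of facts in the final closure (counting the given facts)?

14

Round 1 fires r2, r5, r9, giving N, C, G.
Round 2 fires r4, r6, giving F, V.
Round 3 fires r1, r7, giving E, L.
Round 4 fires r10, giving B.
Round 5 fires r8, giving A.
Closure: {A, B, C, D, E, F, G, L, M, N, P, R, V, W} — 14 facts.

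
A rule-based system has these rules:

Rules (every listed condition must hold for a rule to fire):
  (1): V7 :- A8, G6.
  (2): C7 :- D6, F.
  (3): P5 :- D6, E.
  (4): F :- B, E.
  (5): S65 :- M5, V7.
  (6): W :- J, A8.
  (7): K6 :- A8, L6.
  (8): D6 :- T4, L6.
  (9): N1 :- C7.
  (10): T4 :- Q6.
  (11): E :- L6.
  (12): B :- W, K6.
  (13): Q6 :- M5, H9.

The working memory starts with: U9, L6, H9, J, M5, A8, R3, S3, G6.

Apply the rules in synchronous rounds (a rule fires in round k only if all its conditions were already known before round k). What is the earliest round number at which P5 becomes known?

Round 1: (1) [V7 :- A8, G6.]; (6) [W :- J, A8.]; (7) [K6 :- A8, L6.]; (11) [E :- L6.]; (13) [Q6 :- M5, H9.]. Adds V7, W, K6, E, Q6.
Round 2: (5) [S65 :- M5, V7.]; (10) [T4 :- Q6.]; (12) [B :- W, K6.]. Adds S65, T4, B.
Round 3: (4) [F :- B, E.]; (8) [D6 :- T4, L6.]. Adds F, D6.
Round 4: (2) [C7 :- D6, F.]; (3) [P5 :- D6, E.]. Adds C7, P5.
P5 first appears in round 4.

4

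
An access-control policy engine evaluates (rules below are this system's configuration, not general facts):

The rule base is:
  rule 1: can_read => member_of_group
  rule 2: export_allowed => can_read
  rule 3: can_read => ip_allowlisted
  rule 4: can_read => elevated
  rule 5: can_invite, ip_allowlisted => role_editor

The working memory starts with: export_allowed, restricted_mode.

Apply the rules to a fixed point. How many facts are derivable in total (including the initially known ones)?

6

Round 1 — rule 2, derive can_read.
Round 2 — rule 1, rule 3, rule 4, derive member_of_group, ip_allowlisted, elevated.
Closure: {can_read, elevated, export_allowed, ip_allowlisted, member_of_group, restricted_mode} — 6 facts.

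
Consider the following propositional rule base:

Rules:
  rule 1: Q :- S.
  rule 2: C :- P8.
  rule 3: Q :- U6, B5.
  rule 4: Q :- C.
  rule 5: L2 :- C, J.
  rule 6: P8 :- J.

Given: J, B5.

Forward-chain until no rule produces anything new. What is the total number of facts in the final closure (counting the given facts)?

6

[1] rule 6 [P8 :- J.]. ⇒ new: P8.
[2] rule 2 [C :- P8.]. ⇒ new: C.
[3] rule 4 [Q :- C.]; rule 5 [L2 :- C, J.]. ⇒ new: Q, L2.
Closure: {B5, C, J, L2, P8, Q} — 6 facts.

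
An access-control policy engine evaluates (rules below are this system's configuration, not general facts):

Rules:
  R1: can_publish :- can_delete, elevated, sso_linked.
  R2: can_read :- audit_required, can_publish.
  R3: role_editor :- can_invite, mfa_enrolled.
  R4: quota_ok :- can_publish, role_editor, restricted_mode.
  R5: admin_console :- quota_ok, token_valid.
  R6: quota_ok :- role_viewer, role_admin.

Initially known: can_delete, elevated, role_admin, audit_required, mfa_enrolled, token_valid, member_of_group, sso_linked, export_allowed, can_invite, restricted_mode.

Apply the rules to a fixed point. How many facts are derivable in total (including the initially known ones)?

16

[1] R1 [can_publish :- can_delete, elevated, sso_linked.]; R3 [role_editor :- can_invite, mfa_enrolled.]. ⇒ new: can_publish, role_editor.
[2] R2 [can_read :- audit_required, can_publish.]; R4 [quota_ok :- can_publish, role_editor, restricted_mode.]. ⇒ new: can_read, quota_ok.
[3] R5 [admin_console :- quota_ok, token_valid.]. ⇒ new: admin_console.
Closure: {admin_console, audit_required, can_delete, can_invite, can_publish, can_read, elevated, export_allowed, member_of_group, mfa_enrolled, quota_ok, restricted_mode, role_admin, role_editor, sso_linked, token_valid} — 16 facts.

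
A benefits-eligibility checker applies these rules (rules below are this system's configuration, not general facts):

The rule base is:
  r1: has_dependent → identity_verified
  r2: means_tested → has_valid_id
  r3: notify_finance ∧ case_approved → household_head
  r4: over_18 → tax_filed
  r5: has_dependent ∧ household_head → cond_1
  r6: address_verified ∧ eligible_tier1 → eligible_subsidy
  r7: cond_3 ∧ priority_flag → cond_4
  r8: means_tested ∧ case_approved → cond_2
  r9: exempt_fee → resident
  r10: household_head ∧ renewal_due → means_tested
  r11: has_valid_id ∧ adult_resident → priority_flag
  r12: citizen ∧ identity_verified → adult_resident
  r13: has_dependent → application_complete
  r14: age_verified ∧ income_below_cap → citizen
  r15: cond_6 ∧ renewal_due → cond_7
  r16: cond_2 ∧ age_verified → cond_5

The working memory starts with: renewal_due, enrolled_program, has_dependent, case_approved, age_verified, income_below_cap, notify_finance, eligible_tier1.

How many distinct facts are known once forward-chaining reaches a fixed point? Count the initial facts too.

19

Round 1: r1 [has_dependent → identity_verified]; r3 [notify_finance ∧ case_approved → household_head]; r13 [has_dependent → application_complete]; r14 [age_verified ∧ income_below_cap → citizen]. Adds identity_verified, household_head, application_complete, citizen.
Round 2: r5 [has_dependent ∧ household_head → cond_1]; r10 [household_head ∧ renewal_due → means_tested]; r12 [citizen ∧ identity_verified → adult_resident]. Adds cond_1, means_tested, adult_resident.
Round 3: r2 [means_tested → has_valid_id]; r8 [means_tested ∧ case_approved → cond_2]. Adds has_valid_id, cond_2.
Round 4: r11 [has_valid_id ∧ adult_resident → priority_flag]; r16 [cond_2 ∧ age_verified → cond_5]. Adds priority_flag, cond_5.
Closure: {adult_resident, age_verified, application_complete, case_approved, citizen, cond_1, cond_2, cond_5, eligible_tier1, enrolled_program, has_dependent, has_valid_id, household_head, identity_verified, income_below_cap, means_tested, notify_finance, priority_flag, renewal_due} — 19 facts.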